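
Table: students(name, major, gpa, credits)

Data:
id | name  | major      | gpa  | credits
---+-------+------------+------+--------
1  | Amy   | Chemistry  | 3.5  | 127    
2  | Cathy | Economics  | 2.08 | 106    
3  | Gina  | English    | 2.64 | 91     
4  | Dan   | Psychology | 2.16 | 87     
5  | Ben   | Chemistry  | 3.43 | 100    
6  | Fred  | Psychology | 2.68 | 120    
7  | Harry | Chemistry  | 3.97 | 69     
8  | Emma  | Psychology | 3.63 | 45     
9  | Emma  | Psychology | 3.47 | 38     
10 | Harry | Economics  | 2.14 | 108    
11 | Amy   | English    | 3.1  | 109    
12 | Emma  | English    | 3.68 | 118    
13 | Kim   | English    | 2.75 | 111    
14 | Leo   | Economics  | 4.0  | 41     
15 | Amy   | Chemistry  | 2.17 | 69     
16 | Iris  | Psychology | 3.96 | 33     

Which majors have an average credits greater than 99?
SELECT major, AVG(credits)
FROM students
GROUP BY major
HAVING AVG(credits) > 99

Result:
  English: avg=107.25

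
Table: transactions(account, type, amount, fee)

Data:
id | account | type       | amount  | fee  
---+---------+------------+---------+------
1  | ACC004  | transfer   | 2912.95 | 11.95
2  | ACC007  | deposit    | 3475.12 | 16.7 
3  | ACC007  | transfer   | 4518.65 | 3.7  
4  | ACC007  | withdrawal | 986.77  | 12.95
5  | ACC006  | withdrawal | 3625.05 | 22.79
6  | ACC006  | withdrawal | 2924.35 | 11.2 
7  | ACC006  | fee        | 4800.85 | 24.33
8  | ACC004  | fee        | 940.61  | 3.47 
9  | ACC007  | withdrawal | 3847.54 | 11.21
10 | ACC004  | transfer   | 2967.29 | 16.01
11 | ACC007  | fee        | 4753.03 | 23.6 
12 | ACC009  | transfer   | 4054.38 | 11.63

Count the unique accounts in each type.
SELECT type, COUNT(DISTINCT account)
FROM transactions
GROUP BY type

Result:
  deposit: 1 distinct
  fee: 3 distinct
  transfer: 3 distinct
  withdrawal: 2 distinct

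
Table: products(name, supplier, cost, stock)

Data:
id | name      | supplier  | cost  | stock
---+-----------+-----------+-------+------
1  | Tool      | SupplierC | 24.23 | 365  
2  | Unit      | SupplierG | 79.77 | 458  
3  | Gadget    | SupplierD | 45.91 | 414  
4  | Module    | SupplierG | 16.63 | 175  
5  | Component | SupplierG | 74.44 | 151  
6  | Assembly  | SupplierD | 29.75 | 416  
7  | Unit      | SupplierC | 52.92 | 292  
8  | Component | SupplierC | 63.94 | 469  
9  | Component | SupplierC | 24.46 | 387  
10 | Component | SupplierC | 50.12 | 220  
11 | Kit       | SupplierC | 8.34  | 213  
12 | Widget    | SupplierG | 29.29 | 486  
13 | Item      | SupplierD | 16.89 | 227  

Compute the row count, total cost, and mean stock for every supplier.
SELECT supplier,
       COUNT(*) as cnt,
       SUM(cost) as total_cost,
       AVG(stock) as avg_stock
FROM products
GROUP BY supplier

Result:
  SupplierC: 6 records, 224.01 total cost, 324.33 avg stock
  SupplierD: 3 records, 92.55 total cost, 352.33 avg stock
  SupplierG: 4 records, 200.13 total cost, 317.50 avg stock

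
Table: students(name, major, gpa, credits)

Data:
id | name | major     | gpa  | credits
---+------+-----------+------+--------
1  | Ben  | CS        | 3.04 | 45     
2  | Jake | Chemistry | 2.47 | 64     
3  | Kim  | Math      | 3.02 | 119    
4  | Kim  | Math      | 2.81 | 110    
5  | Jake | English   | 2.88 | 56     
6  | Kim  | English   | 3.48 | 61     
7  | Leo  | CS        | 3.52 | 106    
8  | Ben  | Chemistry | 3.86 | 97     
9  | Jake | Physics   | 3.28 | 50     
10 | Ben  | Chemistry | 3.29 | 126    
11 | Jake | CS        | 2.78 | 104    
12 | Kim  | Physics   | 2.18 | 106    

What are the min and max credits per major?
SELECT major, MIN(credits), MAX(credits)
FROM students
GROUP BY major

Result:
  CS: min=45, max=106
  Chemistry: min=64, max=126
  English: min=56, max=61
  Math: min=110, max=119
  Physics: min=50, max=106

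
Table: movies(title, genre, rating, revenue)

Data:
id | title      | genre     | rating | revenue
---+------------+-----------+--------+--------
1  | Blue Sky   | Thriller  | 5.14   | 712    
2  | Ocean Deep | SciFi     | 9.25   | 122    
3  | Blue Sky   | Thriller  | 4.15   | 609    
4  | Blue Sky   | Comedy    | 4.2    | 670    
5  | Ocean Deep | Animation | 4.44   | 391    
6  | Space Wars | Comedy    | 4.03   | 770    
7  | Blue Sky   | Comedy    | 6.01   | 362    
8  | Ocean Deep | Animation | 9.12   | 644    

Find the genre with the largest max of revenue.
SELECT genre, MAX(revenue) as val
FROM movies
GROUP BY genre
ORDER BY val DESC
LIMIT 1

Result: Comedy with max(revenue) = 770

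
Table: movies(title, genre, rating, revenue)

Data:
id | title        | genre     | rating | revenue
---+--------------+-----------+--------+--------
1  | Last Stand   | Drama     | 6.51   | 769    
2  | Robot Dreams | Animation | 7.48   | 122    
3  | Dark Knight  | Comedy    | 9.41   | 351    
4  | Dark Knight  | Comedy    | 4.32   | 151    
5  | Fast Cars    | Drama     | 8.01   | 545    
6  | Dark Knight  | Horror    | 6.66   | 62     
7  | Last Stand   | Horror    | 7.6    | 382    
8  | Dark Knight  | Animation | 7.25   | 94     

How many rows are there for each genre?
SELECT genre, COUNT(*) as count
FROM movies
GROUP BY genre

Result:
  Animation: 2
  Comedy: 2
  Drama: 2
  Horror: 2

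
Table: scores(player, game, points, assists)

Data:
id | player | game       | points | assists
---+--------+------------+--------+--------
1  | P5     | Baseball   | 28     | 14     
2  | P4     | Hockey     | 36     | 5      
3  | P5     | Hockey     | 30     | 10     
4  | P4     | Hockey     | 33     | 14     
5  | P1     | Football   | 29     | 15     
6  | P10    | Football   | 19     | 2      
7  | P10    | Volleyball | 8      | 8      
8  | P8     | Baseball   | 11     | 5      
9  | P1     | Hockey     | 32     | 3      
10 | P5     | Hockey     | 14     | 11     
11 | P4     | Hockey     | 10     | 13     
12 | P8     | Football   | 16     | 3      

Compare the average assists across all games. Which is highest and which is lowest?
SELECT game, AVG(assists)
FROM scores
GROUP BY game
ORDER BY AVG(assists)

All groups:
  Football: 6.67
  Volleyball: 8.00
  Hockey: 9.33
  Baseball: 9.50

Highest: Baseball (9.50)
Lowest: Football (6.67)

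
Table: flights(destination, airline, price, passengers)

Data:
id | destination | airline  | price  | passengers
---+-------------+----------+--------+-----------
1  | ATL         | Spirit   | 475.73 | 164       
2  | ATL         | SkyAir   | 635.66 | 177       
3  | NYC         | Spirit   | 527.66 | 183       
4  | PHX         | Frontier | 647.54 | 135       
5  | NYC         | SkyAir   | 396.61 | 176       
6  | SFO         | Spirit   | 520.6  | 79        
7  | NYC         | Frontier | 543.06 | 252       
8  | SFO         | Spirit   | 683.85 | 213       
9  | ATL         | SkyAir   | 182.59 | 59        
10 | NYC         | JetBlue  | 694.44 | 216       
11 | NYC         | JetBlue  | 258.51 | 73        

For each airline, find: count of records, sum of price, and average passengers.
SELECT airline,
       COUNT(*) as cnt,
       SUM(price) as total_price,
       AVG(passengers) as avg_passengers
FROM flights
GROUP BY airline

Result:
  Frontier: 2 records, 1190.60 total price, 193.50 avg passengers
  JetBlue: 2 records, 952.95 total price, 144.50 avg passengers
  SkyAir: 3 records, 1214.86 total price, 137.33 avg passengers
  Spirit: 4 records, 2207.84 total price, 159.75 avg passengers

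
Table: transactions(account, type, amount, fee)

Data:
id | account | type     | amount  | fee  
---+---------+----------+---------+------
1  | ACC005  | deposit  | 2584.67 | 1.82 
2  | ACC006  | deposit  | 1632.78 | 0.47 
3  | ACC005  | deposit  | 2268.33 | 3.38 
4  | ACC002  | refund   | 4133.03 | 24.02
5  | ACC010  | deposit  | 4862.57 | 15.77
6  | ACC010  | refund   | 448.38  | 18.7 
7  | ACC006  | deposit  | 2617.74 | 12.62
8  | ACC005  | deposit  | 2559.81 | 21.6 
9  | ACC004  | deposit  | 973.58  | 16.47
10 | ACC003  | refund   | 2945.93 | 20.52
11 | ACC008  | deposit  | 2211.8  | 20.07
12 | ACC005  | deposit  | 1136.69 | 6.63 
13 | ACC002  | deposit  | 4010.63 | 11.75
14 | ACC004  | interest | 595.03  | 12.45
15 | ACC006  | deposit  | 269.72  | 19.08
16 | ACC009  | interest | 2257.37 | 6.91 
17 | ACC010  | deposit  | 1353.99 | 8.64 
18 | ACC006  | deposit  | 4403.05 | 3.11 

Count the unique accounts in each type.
SELECT type, COUNT(DISTINCT account)
FROM transactions
GROUP BY type

Result:
  deposit: 6 distinct
  interest: 2 distinct
  refund: 3 distinct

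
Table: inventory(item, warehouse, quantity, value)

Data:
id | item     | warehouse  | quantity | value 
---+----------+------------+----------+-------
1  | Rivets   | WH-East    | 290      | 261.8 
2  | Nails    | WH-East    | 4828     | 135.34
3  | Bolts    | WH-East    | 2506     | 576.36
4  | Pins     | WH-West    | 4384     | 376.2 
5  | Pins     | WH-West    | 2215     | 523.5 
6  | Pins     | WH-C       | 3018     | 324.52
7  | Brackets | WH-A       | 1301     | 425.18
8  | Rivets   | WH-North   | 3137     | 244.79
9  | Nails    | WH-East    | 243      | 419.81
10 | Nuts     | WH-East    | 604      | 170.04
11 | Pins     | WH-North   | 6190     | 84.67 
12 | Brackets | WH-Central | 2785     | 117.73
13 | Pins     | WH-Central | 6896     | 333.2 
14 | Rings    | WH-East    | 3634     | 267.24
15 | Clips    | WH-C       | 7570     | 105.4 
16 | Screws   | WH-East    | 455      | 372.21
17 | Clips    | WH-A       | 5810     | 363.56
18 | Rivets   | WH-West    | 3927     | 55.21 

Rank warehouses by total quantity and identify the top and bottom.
SELECT warehouse, SUM(quantity)
FROM inventory
GROUP BY warehouse
ORDER BY SUM(quantity)

All groups:
  WH-A: 7111
  WH-North: 9327
  WH-Central: 9681
  WH-West: 10526
  WH-C: 10588
  WH-East: 12560

Highest: WH-East (12560)
Lowest: WH-A (7111)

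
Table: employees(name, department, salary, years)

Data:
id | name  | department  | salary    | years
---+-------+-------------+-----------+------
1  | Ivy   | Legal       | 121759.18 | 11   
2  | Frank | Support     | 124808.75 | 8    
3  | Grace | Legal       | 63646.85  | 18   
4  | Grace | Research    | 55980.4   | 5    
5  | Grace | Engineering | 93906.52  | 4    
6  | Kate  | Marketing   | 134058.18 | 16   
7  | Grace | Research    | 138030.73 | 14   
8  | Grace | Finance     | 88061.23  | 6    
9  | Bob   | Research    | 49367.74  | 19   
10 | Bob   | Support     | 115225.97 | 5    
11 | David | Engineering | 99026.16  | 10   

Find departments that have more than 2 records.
SELECT department, COUNT(*) as cnt
FROM employees
GROUP BY department
HAVING COUNT(*) > 2

Result:
  Research: 3

Note: HAVING filters groups after aggregation, WHERE filters rows before.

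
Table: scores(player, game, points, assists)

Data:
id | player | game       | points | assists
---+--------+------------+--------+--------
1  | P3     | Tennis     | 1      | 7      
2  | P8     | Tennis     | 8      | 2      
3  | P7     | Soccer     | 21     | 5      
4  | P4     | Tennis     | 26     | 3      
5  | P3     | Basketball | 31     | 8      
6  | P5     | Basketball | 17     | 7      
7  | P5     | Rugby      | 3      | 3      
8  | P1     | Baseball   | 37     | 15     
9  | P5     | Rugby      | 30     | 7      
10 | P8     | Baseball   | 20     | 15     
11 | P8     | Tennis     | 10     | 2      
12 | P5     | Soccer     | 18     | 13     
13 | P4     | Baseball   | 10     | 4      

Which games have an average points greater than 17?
SELECT game, AVG(points)
FROM scores
GROUP BY game
HAVING AVG(points) > 17

Result:
  Baseball: avg=22.33
  Basketball: avg=24.00
  Soccer: avg=19.50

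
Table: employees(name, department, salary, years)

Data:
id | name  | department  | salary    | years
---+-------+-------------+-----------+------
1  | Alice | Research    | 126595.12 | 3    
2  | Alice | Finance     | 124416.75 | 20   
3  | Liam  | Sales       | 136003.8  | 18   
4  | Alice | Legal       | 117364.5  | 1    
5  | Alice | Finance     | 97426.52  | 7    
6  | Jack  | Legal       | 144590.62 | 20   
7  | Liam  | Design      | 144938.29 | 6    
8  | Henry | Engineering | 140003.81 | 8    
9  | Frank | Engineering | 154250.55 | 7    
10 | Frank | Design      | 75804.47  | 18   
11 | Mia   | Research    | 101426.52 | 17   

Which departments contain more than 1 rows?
SELECT department, COUNT(*) as cnt
FROM employees
GROUP BY department
HAVING COUNT(*) > 1

Result:
  Design: 2
  Engineering: 2
  Finance: 2
  Legal: 2
  Research: 2

Note: HAVING filters groups after aggregation, WHERE filters rows before.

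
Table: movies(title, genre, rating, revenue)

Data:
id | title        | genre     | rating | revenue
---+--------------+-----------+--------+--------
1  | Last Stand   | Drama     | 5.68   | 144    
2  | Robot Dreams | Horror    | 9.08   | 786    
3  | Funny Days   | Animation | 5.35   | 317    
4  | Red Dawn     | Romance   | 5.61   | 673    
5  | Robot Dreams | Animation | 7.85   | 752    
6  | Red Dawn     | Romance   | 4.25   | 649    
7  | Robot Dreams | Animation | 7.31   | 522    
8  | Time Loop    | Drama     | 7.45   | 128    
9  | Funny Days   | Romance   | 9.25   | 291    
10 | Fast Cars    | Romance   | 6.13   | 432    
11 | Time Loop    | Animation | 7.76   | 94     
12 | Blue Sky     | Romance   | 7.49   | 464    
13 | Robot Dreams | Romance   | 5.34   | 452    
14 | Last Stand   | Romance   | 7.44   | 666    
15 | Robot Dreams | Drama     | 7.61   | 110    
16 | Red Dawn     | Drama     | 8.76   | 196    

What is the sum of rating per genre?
SELECT genre, SUM(rating) as result
FROM movies
GROUP BY genre

Result:
  Animation: 28.27
  Drama: 29.50
  Horror: 9.08
  Romance: 45.51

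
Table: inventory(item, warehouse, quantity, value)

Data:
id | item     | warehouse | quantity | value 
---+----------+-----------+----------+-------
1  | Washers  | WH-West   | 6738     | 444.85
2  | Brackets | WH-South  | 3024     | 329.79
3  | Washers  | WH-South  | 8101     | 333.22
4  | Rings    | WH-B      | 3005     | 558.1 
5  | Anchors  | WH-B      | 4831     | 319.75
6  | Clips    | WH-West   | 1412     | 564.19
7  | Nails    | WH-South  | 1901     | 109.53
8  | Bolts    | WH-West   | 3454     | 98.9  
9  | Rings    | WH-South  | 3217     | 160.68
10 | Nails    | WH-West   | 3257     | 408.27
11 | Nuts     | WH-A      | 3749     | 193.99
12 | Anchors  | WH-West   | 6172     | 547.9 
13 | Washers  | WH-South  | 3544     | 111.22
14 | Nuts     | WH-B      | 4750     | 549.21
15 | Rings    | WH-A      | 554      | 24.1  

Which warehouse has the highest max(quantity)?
SELECT warehouse, MAX(quantity) as val
FROM inventory
GROUP BY warehouse
ORDER BY val DESC
LIMIT 1

Result: WH-South with max(quantity) = 8101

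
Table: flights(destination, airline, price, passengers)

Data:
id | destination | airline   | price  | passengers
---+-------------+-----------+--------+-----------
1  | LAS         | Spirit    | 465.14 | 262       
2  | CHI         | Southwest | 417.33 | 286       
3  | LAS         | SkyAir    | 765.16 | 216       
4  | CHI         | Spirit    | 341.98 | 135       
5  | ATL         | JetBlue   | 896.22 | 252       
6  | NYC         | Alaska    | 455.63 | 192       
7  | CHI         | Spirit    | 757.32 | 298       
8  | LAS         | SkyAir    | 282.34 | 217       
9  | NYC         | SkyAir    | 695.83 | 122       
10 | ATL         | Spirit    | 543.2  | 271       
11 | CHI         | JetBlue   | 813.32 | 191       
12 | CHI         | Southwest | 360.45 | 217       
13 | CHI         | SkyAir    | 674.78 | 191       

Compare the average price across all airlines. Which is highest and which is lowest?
SELECT airline, AVG(price)
FROM flights
GROUP BY airline
ORDER BY AVG(price)

All groups:
  Southwest: 388.89
  Alaska: 455.63
  Spirit: 526.91
  SkyAir: 604.53
  JetBlue: 854.77

Highest: JetBlue (854.77)
Lowest: Southwest (388.89)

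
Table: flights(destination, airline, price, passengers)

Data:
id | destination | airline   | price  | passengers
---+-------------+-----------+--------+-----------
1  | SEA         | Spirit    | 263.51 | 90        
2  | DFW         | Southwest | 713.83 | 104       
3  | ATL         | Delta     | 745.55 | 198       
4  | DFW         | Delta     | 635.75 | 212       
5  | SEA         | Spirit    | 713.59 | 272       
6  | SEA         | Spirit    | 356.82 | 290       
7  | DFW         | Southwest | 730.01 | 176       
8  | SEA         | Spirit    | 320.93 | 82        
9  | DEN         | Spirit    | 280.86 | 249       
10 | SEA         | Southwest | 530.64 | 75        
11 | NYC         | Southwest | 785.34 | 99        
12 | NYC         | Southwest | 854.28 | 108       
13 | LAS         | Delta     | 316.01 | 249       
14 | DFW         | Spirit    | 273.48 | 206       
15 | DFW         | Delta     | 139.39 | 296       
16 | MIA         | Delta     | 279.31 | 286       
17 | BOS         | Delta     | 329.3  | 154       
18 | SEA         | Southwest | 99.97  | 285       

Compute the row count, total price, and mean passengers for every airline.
SELECT airline,
       COUNT(*) as cnt,
       SUM(price) as total_price,
       AVG(passengers) as avg_passengers
FROM flights
GROUP BY airline

Result:
  Delta: 6 records, 2445.31 total price, 232.50 avg passengers
  Southwest: 6 records, 3714.07 total price, 141.17 avg passengers
  Spirit: 6 records, 2209.19 total price, 198.17 avg passengers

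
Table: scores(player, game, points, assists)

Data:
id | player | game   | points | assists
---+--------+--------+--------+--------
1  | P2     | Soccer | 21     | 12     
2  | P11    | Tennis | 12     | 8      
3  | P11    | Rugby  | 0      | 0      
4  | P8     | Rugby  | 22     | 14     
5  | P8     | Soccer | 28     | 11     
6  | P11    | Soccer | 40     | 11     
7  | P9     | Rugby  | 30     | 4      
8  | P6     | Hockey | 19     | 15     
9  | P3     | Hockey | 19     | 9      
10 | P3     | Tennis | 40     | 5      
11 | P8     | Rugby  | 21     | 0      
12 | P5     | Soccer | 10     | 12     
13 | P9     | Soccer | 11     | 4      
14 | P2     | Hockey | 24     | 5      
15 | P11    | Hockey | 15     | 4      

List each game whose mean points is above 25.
SELECT game, AVG(points)
FROM scores
GROUP BY game
HAVING AVG(points) > 25

Result:
  Tennis: avg=26.00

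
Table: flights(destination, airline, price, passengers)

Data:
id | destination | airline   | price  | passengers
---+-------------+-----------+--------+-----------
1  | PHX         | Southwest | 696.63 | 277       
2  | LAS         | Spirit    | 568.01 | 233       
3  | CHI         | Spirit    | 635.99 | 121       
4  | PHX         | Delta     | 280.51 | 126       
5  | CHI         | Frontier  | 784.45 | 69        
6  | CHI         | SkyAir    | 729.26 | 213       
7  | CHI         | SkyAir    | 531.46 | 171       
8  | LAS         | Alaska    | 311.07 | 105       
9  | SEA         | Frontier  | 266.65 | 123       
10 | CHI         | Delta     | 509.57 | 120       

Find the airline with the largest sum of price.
SELECT airline, SUM(price) as val
FROM flights
GROUP BY airline
ORDER BY val DESC
LIMIT 1

Result: SkyAir with sum(price) = 1260.72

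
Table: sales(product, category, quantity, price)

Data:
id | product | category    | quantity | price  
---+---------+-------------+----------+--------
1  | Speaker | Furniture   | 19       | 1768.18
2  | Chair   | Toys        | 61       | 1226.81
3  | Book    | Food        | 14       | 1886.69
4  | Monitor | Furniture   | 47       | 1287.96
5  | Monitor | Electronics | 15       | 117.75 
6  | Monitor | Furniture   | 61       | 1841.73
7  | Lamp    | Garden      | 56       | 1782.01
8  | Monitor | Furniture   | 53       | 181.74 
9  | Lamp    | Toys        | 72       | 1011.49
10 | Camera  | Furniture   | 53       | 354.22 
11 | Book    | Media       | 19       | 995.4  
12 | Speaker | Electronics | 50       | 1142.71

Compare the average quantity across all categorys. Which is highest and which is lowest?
SELECT category, AVG(quantity)
FROM sales
GROUP BY category
ORDER BY AVG(quantity)

All groups:
  Food: 14.00
  Media: 19.00
  Electronics: 32.50
  Furniture: 46.60
  Garden: 56.00
  Toys: 66.50

Highest: Toys (66.50)
Lowest: Food (14.00)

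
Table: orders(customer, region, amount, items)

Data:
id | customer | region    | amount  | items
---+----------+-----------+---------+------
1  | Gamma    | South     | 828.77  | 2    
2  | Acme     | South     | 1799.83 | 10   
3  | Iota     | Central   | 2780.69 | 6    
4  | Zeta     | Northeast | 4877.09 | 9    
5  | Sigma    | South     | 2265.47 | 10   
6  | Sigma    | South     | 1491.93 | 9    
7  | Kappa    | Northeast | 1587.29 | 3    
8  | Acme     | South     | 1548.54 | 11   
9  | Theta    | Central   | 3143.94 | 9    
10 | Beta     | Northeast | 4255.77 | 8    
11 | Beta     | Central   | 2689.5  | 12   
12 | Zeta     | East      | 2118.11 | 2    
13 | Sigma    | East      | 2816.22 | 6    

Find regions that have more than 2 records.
SELECT region, COUNT(*) as cnt
FROM orders
GROUP BY region
HAVING COUNT(*) > 2

Result:
  Central: 3
  Northeast: 3
  South: 5

Note: HAVING filters groups after aggregation, WHERE filters rows before.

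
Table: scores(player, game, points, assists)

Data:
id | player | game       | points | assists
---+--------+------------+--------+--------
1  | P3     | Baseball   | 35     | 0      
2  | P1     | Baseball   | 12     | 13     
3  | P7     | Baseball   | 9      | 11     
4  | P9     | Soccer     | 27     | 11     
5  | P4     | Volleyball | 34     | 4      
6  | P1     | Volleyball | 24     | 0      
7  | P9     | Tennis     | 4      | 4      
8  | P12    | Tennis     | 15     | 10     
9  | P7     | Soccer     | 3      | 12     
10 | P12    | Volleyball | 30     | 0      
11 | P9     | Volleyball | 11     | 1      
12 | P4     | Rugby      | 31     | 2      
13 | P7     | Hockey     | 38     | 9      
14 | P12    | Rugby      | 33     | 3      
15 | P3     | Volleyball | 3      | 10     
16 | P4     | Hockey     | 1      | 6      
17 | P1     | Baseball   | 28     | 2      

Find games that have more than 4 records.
SELECT game, COUNT(*) as cnt
FROM scores
GROUP BY game
HAVING COUNT(*) > 4

Result:
  Volleyball: 5

Note: HAVING filters groups after aggregation, WHERE filters rows before.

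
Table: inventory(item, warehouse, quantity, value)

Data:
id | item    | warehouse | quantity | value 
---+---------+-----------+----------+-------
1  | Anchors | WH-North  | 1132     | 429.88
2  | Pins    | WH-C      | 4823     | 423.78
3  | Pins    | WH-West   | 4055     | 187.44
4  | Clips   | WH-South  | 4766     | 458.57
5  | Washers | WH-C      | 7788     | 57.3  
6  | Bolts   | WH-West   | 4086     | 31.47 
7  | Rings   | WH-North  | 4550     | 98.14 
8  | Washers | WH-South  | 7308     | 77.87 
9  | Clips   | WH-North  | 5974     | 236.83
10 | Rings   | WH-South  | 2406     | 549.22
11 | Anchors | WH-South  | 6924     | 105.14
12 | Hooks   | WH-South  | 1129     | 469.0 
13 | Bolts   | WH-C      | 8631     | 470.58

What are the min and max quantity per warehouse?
SELECT warehouse, MIN(quantity), MAX(quantity)
FROM inventory
GROUP BY warehouse

Result:
  WH-C: min=4823, max=8631
  WH-North: min=1132, max=5974
  WH-South: min=1129, max=7308
  WH-West: min=4055, max=4086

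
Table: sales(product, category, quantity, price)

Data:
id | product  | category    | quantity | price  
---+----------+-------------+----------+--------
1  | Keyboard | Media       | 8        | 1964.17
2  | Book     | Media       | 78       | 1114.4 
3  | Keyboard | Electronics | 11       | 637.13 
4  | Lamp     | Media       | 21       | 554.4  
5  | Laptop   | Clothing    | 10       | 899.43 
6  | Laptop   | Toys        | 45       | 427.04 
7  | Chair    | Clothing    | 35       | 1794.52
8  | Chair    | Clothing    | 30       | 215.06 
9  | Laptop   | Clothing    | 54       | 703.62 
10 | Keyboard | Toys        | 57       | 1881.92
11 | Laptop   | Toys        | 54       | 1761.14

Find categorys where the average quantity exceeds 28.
SELECT category, AVG(quantity)
FROM sales
GROUP BY category
HAVING AVG(quantity) > 28

Result:
  Clothing: avg=32.25
  Media: avg=35.67
  Toys: avg=52.00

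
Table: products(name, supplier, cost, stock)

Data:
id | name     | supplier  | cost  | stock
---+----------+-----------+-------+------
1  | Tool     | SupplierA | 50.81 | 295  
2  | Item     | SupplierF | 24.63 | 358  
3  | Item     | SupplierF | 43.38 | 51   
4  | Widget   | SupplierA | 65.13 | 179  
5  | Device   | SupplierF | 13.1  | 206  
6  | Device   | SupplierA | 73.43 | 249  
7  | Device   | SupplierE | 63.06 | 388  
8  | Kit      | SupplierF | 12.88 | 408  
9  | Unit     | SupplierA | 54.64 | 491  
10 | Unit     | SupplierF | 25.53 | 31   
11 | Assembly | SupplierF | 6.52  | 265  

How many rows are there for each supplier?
SELECT supplier, COUNT(*) as count
FROM products
GROUP BY supplier

Result:
  SupplierA: 4
  SupplierE: 1
  SupplierF: 6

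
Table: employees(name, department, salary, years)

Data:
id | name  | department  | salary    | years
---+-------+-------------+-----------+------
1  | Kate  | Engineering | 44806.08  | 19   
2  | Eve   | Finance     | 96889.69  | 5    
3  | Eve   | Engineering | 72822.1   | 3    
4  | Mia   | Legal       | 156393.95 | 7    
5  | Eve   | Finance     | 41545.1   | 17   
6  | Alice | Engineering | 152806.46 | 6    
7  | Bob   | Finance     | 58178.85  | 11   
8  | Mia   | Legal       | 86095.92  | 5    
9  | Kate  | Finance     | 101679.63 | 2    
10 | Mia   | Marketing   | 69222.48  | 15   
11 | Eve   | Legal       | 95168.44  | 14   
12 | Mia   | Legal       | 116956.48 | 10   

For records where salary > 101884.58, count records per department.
SELECT department, COUNT(*)
FROM employees
WHERE salary > 101884.58
GROUP BY department

Note: WHERE filters rows before grouping.

Result:
  Engineering: 1
  Legal: 2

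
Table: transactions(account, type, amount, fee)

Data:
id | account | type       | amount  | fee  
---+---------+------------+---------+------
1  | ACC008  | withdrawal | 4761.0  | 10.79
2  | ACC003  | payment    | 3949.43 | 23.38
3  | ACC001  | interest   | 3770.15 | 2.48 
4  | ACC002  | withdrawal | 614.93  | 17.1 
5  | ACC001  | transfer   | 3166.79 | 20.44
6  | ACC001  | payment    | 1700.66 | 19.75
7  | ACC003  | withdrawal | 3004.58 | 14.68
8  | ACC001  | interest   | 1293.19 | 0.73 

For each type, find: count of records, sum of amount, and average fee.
SELECT type,
       COUNT(*) as cnt,
       SUM(amount) as total_amount,
       AVG(fee) as avg_fee
FROM transactions
GROUP BY type

Result:
  interest: 2 records, 5063.34 total amount, 1.61 avg fee
  payment: 2 records, 5650.09 total amount, 21.57 avg fee
  transfer: 1 records, 3166.79 total amount, 20.44 avg fee
  withdrawal: 3 records, 8380.51 total amount, 14.19 avg fee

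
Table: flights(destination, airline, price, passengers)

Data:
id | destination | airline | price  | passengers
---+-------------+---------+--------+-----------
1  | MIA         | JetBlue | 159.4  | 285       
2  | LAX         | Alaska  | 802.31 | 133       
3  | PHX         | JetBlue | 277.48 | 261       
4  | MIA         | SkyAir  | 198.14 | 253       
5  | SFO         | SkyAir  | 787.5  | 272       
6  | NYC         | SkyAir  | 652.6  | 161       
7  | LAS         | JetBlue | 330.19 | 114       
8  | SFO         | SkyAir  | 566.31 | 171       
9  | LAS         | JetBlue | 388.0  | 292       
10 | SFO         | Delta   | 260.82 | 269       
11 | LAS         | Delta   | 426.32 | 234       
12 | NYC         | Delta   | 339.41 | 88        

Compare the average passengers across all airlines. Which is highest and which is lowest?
SELECT airline, AVG(passengers)
FROM flights
GROUP BY airline
ORDER BY AVG(passengers)

All groups:
  Alaska: 133.00
  Delta: 197.00
  SkyAir: 214.25
  JetBlue: 238.00

Highest: JetBlue (238.00)
Lowest: Alaska (133.00)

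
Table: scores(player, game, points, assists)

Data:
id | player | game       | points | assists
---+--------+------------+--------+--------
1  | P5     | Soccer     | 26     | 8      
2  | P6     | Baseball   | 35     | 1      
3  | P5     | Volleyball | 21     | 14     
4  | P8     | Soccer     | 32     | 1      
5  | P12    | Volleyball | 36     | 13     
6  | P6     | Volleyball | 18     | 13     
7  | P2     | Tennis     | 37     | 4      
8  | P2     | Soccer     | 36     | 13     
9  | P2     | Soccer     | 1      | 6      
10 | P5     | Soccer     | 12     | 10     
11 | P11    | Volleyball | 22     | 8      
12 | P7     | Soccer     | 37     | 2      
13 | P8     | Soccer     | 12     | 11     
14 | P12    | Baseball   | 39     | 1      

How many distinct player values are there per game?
SELECT game, COUNT(DISTINCT player)
FROM scores
GROUP BY game

Result:
  Baseball: 2 distinct
  Soccer: 4 distinct
  Tennis: 1 distinct
  Volleyball: 4 distinct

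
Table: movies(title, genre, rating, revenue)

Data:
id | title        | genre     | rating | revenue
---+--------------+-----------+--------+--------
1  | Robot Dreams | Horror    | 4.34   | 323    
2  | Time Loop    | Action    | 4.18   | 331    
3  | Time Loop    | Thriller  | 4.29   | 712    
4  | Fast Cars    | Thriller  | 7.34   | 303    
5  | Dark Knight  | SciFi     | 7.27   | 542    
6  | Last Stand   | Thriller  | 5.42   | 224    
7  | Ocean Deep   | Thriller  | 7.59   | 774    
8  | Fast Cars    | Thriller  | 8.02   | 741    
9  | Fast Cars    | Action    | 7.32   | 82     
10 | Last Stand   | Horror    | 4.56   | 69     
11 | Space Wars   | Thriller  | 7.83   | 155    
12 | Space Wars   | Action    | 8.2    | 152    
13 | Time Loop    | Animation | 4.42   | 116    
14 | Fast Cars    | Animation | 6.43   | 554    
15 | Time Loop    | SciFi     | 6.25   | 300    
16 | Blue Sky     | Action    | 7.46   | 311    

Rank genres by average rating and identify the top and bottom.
SELECT genre, AVG(rating)
FROM movies
GROUP BY genre
ORDER BY AVG(rating)

All groups:
  Horror: 4.45
  Animation: 5.43
  Thriller: 6.75
  SciFi: 6.76
  Action: 6.79

Highest: Action (6.79)
Lowest: Horror (4.45)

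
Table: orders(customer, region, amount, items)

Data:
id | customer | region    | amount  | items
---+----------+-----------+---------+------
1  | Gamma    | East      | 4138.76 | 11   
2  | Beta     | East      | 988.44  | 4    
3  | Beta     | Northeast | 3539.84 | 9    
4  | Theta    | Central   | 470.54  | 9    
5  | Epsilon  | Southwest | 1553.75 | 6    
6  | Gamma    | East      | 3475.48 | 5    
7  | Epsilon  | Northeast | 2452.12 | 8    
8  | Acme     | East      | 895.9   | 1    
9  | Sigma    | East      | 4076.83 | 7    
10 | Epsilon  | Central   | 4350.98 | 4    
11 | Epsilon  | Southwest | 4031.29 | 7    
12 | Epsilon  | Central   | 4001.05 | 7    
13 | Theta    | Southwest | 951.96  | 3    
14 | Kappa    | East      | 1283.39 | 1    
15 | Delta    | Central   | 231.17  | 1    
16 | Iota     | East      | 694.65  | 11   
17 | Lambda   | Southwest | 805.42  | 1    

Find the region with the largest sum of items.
SELECT region, SUM(items) as val
FROM orders
GROUP BY region
ORDER BY val DESC
LIMIT 1

Result: East with sum(items) = 40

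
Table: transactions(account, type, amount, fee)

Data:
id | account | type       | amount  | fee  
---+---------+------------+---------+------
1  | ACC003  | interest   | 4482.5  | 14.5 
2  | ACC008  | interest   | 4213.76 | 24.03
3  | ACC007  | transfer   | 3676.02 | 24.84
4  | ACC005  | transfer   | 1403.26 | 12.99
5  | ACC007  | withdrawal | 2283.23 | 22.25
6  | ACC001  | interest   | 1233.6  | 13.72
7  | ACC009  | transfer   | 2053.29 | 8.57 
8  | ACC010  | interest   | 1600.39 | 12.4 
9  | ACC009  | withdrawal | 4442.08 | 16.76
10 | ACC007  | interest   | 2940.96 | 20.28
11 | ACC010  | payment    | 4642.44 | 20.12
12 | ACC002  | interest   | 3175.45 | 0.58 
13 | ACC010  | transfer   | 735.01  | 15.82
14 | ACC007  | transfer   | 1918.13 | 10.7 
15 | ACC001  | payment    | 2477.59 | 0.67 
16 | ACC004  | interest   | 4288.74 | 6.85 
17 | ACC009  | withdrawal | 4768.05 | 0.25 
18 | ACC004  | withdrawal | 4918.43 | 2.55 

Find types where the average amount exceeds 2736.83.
SELECT type, AVG(amount)
FROM transactions
GROUP BY type
HAVING AVG(amount) > 2736.83

Result:
  interest: avg=3133.63
  payment: avg=3560.02
  withdrawal: avg=4102.95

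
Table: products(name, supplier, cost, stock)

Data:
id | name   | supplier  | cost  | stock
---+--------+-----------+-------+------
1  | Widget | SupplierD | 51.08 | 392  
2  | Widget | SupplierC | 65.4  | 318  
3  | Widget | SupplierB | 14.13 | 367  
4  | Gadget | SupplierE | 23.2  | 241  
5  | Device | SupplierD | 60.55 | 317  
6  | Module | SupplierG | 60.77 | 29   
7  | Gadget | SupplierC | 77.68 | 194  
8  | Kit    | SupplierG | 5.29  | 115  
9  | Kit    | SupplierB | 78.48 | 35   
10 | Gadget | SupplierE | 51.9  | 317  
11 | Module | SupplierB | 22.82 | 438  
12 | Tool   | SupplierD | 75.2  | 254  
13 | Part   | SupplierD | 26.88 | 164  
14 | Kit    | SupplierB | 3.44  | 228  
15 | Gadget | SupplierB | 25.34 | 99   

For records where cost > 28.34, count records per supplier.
SELECT supplier, COUNT(*)
FROM products
WHERE cost > 28.34
GROUP BY supplier

Note: WHERE filters rows before grouping.

Result:
  SupplierB: 1
  SupplierC: 2
  SupplierD: 3
  SupplierE: 1
  SupplierG: 1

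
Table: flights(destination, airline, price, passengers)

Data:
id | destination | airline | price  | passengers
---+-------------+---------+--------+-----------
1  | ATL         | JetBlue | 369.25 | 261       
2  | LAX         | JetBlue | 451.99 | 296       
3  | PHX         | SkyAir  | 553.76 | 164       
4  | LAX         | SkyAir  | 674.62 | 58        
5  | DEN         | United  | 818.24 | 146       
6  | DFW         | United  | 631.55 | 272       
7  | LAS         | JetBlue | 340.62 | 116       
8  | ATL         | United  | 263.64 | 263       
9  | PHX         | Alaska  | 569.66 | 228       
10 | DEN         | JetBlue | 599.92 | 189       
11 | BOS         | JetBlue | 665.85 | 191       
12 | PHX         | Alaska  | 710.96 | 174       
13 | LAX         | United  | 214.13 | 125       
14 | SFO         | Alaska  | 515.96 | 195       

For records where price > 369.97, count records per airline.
SELECT airline, COUNT(*)
FROM flights
WHERE price > 369.97
GROUP BY airline

Note: WHERE filters rows before grouping.

Result:
  Alaska: 3
  JetBlue: 3
  SkyAir: 2
  United: 2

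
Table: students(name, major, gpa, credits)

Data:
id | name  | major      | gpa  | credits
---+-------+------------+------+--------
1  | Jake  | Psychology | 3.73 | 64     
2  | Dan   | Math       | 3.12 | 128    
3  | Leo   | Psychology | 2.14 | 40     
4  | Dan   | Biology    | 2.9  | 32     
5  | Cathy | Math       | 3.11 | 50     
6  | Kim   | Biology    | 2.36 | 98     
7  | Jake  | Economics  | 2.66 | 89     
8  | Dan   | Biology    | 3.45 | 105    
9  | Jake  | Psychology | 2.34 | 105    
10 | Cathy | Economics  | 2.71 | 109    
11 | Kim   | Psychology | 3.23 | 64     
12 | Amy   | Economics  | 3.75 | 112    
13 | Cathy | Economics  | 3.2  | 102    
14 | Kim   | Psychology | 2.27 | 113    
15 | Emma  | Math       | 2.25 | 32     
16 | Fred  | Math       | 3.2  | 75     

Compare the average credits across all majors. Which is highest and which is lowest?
SELECT major, AVG(credits)
FROM students
GROUP BY major
ORDER BY AVG(credits)

All groups:
  Math: 71.25
  Psychology: 77.20
  Biology: 78.33
  Economics: 103.00

Highest: Economics (103.00)
Lowest: Math (71.25)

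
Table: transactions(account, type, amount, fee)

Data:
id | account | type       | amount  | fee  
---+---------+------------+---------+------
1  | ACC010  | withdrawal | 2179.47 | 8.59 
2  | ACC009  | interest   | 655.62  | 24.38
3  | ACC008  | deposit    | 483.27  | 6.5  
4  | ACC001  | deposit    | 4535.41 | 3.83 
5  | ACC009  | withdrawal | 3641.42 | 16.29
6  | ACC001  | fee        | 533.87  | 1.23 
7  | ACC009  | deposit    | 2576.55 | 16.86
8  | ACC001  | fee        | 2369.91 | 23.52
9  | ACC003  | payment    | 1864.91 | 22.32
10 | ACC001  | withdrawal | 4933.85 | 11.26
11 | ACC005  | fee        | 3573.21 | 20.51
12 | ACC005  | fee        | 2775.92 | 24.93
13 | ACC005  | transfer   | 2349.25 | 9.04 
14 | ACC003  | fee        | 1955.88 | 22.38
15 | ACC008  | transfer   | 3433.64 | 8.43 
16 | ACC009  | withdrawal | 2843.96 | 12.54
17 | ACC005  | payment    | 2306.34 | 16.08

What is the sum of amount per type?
SELECT type, SUM(amount) as result
FROM transactions
GROUP BY type

Result:
  deposit: 7595.23
  fee: 11208.79
  interest: 655.62
  payment: 4171.25
  transfer: 5782.89
  withdrawal: 13598.70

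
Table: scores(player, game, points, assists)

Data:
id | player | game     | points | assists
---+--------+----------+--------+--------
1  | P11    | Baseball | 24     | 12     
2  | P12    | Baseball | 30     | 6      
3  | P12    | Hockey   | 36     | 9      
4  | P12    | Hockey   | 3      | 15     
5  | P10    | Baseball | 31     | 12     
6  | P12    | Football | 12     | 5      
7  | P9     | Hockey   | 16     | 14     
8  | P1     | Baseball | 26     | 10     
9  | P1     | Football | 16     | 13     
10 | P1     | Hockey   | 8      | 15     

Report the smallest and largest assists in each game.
SELECT game, MIN(assists), MAX(assists)
FROM scores
GROUP BY game

Result:
  Baseball: min=6, max=12
  Football: min=5, max=13
  Hockey: min=9, max=15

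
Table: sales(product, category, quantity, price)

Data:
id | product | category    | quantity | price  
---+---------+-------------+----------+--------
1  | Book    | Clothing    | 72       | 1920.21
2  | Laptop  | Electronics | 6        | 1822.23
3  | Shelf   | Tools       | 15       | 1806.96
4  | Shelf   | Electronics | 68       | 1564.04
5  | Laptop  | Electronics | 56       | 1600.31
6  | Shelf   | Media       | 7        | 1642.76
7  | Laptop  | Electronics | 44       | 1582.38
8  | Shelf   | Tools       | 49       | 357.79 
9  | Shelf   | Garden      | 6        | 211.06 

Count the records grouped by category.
SELECT category, COUNT(*) as count
FROM sales
GROUP BY category

Result:
  Clothing: 1
  Electronics: 4
  Garden: 1
  Media: 1
  Tools: 2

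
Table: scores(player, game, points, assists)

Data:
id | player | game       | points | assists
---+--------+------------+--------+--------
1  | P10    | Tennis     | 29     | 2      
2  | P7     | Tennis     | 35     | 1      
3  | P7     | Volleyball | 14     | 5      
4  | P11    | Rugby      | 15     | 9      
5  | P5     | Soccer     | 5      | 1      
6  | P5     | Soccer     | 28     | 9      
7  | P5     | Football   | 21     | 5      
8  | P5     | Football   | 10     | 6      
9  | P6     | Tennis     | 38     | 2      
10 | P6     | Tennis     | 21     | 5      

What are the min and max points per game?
SELECT game, MIN(points), MAX(points)
FROM scores
GROUP BY game

Result:
  Football: min=10, max=21
  Rugby: min=15, max=15
  Soccer: min=5, max=28
  Tennis: min=21, max=38
  Volleyball: min=14, max=14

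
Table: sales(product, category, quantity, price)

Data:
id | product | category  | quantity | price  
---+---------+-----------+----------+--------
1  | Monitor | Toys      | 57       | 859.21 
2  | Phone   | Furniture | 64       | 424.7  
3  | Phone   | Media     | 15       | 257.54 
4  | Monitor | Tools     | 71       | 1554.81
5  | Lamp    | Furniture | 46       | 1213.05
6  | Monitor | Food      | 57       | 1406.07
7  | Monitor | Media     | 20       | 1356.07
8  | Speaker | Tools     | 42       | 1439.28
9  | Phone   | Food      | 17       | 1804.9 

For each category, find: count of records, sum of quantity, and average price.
SELECT category,
       COUNT(*) as cnt,
       SUM(quantity) as total_quantity,
       AVG(price) as avg_price
FROM sales
GROUP BY category

Result:
  Food: 2 records, 74 total quantity, 1605.49 avg price
  Furniture: 2 records, 110 total quantity, 818.88 avg price
  Media: 2 records, 35 total quantity, 806.81 avg price
  Tools: 2 records, 113 total quantity, 1497.05 avg price
  Toys: 1 records, 57 total quantity, 859.21 avg price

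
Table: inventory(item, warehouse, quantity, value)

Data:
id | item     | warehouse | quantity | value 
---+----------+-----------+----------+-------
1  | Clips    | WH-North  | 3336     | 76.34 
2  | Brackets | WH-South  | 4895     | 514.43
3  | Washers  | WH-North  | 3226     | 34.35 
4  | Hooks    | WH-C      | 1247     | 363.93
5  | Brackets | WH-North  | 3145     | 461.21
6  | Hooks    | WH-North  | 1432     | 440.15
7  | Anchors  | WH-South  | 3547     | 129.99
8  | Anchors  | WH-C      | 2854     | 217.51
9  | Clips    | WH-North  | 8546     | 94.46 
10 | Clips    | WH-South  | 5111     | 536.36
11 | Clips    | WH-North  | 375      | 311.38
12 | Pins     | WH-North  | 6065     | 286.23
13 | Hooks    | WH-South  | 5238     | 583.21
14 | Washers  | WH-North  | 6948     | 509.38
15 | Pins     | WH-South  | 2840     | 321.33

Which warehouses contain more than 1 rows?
SELECT warehouse, COUNT(*) as cnt
FROM inventory
GROUP BY warehouse
HAVING COUNT(*) > 1

Result:
  WH-C: 2
  WH-North: 8
  WH-South: 5

Note: HAVING filters groups after aggregation, WHERE filters rows before.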